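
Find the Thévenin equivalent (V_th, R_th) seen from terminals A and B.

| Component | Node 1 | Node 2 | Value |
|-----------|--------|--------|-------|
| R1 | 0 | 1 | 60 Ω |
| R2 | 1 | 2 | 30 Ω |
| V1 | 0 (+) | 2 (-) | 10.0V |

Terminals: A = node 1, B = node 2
Step 1 — V_th is the open-circuit voltage V_A - V_B (nothing connected across the terminals).
Nodal analysis, taking node 2 as the 0 V reference.
Source V1 fixes V_0 = 10 V.
KCL at each unknown node (sum of currents leaving = 0; resistances in Ω):
  Node 1: (V_1 - 10)/60 + (V_1 - 0)/30 = 0
Collecting terms: 0.05 × V_1 = 0.1667  =>  V_1 = 3.333 V
V_th = V_1 - V_2 = 3.333 - 0 = 3.333 V
Step 2 — R_th: zero the source — replace V1 by a short circuit (node 2 merges into node 0) — and find the resistance seen between A (node 1) and B (node 0).
Reduce the network between node 1 (A) and node 0 (B) by series/parallel combination:
  Rp1 = R1 ‖ R2 (parallel, both between nodes 0 and 1) = 1/(1/60 + 1/30) = 20 Ω
R_th = 20 Ω

Final answer: V_th = 3.333 V, R_th = 20 Ω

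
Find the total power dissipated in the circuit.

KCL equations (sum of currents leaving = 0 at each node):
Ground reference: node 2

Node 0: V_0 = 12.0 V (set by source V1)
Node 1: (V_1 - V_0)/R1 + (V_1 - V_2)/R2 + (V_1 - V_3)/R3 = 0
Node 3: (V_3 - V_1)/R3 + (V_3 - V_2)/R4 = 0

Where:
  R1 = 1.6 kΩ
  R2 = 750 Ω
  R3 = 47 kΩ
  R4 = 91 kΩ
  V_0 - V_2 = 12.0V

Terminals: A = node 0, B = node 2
Nodal analysis, taking node 2 as the 0 V reference.
Source V1 fixes V_0 = 12 V.
KCL at each unknown node (sum of currents leaving = 0; resistances in Ω):
  Node 1: (V_1 - 12)/1600 + (V_1 - 0)/750 + (V_1 - V_3)/47000 = 0
  Node 3: (V_3 - V_1)/47000 + (V_3 - 0)/91000 = 0
Collecting terms (coefficients in siemens):
  0.00198·V_1 - 0.00002128·V_3 = 0.0075
  0.00003227·V_3 - 0.00002128·V_1 = 0
Determinant D = (0.00198)(0.00003227) - (-0.00002128)(-0.00002128) = 0.00000006342
V_1 = [(0.0075)(0.00003227) - (-0.00002128)(0)]/D = 3.816 V
V_3 = [(0.00198)(0) - (0.0075)(-0.00002128)]/D = 2.516 V
Power in each resistor, P = (ΔV)²/R:
  P_R1 = (12 - 3.816)²/1600 = 0.04186 W
  P_R2 = (3.816 - 0)²/750 = 0.01941 W
  P_R3 = (3.816 - 2.516)²/47000 = 0.00003593 W
  P_R4 = (0 - 2.516)²/91000 = 0.00006957 W
P_total = P_R1 + P_R2 + P_R3 + P_R4 = 0.06138 W

Final answer: 0.06138 W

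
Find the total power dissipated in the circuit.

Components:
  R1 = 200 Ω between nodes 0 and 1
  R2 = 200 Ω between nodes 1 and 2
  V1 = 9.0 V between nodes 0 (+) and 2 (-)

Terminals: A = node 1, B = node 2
Nodal analysis, taking node 2 as the 0 V reference.
Source V1 fixes V_0 = 9 V.
KCL at each unknown node (sum of currents leaving = 0; resistances in Ω):
  Node 1: (V_1 - 9)/200 + (V_1 - 0)/200 = 0
Collecting terms: 0.01 × V_1 = 0.045  =>  V_1 = 4.5 V
Power in each resistor, P = (ΔV)²/R:
  P_R1 = (9 - 4.5)²/200 = 0.1013 W
  P_R2 = (4.5 - 0)²/200 = 0.1013 W
P_total = P_R1 + P_R2 = 0.2025 W

Final answer: 0.2025 W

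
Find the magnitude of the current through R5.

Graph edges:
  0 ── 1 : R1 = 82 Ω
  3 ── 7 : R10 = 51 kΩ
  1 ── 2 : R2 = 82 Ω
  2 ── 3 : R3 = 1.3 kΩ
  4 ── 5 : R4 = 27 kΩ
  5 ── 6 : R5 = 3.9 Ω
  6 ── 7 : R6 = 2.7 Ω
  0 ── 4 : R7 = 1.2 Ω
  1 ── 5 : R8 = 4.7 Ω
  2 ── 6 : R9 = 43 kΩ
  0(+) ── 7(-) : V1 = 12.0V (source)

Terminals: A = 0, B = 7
Nodal analysis, taking node 7 as the 0 V reference.
Source V1 fixes V_0 = 12 V.
KCL at each unknown node (sum of currents leaving = 0; resistances in Ω):
  Node 1: (V_1 - 12)/82 + (V_1 - V_2)/82 + (V_1 - V_5)/4.7 = 0
  Node 2: (V_2 - V_1)/82 + (V_2 - V_3)/1300 + (V_2 - V_6)/43000 = 0
  Node 3: (V_3 - V_2)/1300 + (V_3 - 0)/51000 = 0
  Node 4: (V_4 - V_5)/27000 + (V_4 - 12)/1.2 = 0
  Node 5: (V_5 - V_4)/27000 + (V_5 - V_6)/3.9 + (V_5 - V_1)/4.7 = 0
  Node 6: (V_6 - V_5)/3.9 + (V_6 - 0)/2.7 + (V_6 - V_2)/43000 = 0
Collecting terms (coefficients in siemens):
  0.2372·V_1 - 0.0122·V_2 - 0.2128·V_5 = 0.1463
  0.01299·V_2 - 0.0122·V_1 - 0.0007692·V_3 - 0.00002326·V_6 = 0
  0.0007888·V_3 - 0.0007692·V_2 = 0
  0.8334·V_4 - 0.00003704·V_5 = 10
  0.4692·V_5 - 0.2128·V_1 - 0.00003704·V_4 - 0.2564·V_6 = 0
  0.6268·V_6 - 0.00002326·V_2 - 0.2564·V_5 = 0
Solving these 6 simultaneous equations (Gaussian elimination) gives:
  V_1 = 1.455 V, V_2 = 1.451 V, V_3 = 1.415 V, V_4 = 12 V
  V_5 = 0.8512 V, V_6 = 0.3482 V
I_R5 = (V_5 - V_6)/R5 = (0.8512 - 0.3482)/3.9 = 0.129 A
|I_R5| = 0.129 A

Final answer: |I_R5| = 0.129 A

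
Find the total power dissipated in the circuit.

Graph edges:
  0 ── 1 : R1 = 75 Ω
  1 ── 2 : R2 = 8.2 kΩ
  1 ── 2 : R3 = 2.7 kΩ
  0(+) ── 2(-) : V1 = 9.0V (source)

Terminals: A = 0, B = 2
Nodal analysis, taking node 2 as the 0 V reference.
Source V1 fixes V_0 = 9 V.
KCL at each unknown node (sum of currents leaving = 0; resistances in Ω):
  Node 1: (V_1 - 9)/75 + (V_1 - 0)/8200 + (V_1 - 0)/2700 = 0
Collecting terms: 0.01383 × V_1 = 0.12  =>  V_1 = 8.68 V
Power in each resistor, P = (ΔV)²/R:
  P_R1 = (9 - 8.68)²/75 = 0.001369 W
  P_R2 = (8.68 - 0)²/8200 = 0.009187 W
  P_R3 = (8.68 - 0)²/2700 = 0.0279 W
P_total = P_R1 + P_R2 + P_R3 = 0.03846 W

Final answer: 0.03846 W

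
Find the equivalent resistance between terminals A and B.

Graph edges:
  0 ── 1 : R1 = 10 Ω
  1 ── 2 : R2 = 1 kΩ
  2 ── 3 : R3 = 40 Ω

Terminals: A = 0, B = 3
Reduce the network between node 0 (A) and node 3 (B) by series/parallel combination:
  Rs1 = R1 + R2 (series, joined only at node 1) = 10 + 1000 = 1010 Ω
  Rs2 = R3 + Rs1 (series, joined only at node 2) = 40 + 1010 = 1050 Ω
R_eq = 1.05 kΩ

Final answer: 1.05 kΩ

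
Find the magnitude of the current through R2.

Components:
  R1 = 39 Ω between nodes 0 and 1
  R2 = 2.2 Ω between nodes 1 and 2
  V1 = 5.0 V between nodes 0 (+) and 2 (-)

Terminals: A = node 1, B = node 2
Nodal analysis, taking node 2 as the 0 V reference.
Source V1 fixes V_0 = 5 V.
KCL at each unknown node (sum of currents leaving = 0; resistances in Ω):
  Node 1: (V_1 - 5)/39 + (V_1 - 0)/2.2 = 0
Collecting terms: 0.4802 × V_1 = 0.1282  =>  V_1 = 0.267 V
I_R2 = (V_1 - V_2)/R2 = (0.267 - 0)/2.2 = 0.1214 A
|I_R2| = 0.1214 A

Final answer: |I_R2| = 0.1214 A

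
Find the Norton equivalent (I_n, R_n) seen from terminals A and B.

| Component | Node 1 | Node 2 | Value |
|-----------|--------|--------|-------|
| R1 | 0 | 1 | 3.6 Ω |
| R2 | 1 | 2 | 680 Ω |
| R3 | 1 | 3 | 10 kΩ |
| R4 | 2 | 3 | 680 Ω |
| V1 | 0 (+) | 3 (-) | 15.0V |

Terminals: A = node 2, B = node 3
Find the Thévenin equivalent first; then I_n = V_th/R_th and R_n = R_th.
Step 1 — V_th is the open-circuit voltage V_A - V_B (nothing connected across the terminals).
Nodal analysis, taking node 3 as the 0 V reference.
Source V1 fixes V_0 = 15 V.
KCL at each unknown node (sum of currents leaving = 0; resistances in Ω):
  Node 1: (V_1 - 15)/3.6 + (V_1 - V_2)/680 + (V_1 - 0)/10000 = 0
  Node 2: (V_2 - V_1)/680 + (V_2 - 0)/680 = 0
Collecting terms (coefficients in siemens):
  0.2793·V_1 - 0.001471·V_2 = 4.167
  0.002941·V_2 - 0.001471·V_1 = 0
Determinant D = (0.2793)(0.002941) - (-0.001471)(-0.001471) = 0.0008195
V_1 = [(4.167)(0.002941) - (-0.001471)(0)]/D = 14.96 V
V_2 = [(0.2793)(0) - (4.167)(-0.001471)]/D = 7.478 V
V_th = V_2 - V_3 = 7.478 - 0 = 7.478 V
Step 2 — R_th: zero the source — replace V1 by a short circuit (node 3 merges into node 0) — and find the resistance seen between A (node 2) and B (node 0).
Reduce the network between node 2 (A) and node 0 (B) by series/parallel combination:
  Rp1 = R1 ‖ R3 (parallel, both between nodes 0 and 1) = 1/(1/3.6 + 1/10000) = 3.599 Ω
  Rs1 = R2 + Rp1 (series, joined only at node 1) = 680 + 3.599 = 683.6 Ω
  Rp2 = R4 ‖ Rs1 (parallel, both between nodes 0 and 2) = 1/(1/680 + 1/683.6) = 340.9 Ω
R_th = 340.9 Ω
I_n = V_th/R_th = 7.478/340.9 = 0.02193 A, and R_n = R_th = 340.9 Ω

Final answer: I_n = 0.02193 A, R_n = 340.9 Ω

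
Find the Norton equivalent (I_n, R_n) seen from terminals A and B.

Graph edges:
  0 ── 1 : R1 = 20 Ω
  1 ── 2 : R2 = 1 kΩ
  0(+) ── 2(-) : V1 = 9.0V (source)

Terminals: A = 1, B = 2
Find the Thévenin equivalent first; then I_n = V_th/R_th and R_n = R_th.
Step 1 — V_th is the open-circuit voltage V_A - V_B (nothing connected across the terminals).
Nodal analysis, taking node 2 as the 0 V reference.
Source V1 fixes V_0 = 9 V.
KCL at each unknown node (sum of currents leaving = 0; resistances in Ω):
  Node 1: (V_1 - 9)/20 + (V_1 - 0)/1000 = 0
Collecting terms: 0.051 × V_1 = 0.45  =>  V_1 = 8.824 V
V_th = V_1 - V_2 = 8.824 - 0 = 8.824 V
Step 2 — R_th: zero the source — replace V1 by a short circuit (node 2 merges into node 0) — and find the resistance seen between A (node 1) and B (node 0).
Reduce the network between node 1 (A) and node 0 (B) by series/parallel combination:
  Rp1 = R1 ‖ R2 (parallel, both between nodes 0 and 1) = 1/(1/20 + 1/1000) = 19.61 Ω
R_th = 19.61 Ω
I_n = V_th/R_th = 8.824/19.61 = 0.45 A, and R_n = R_th = 19.61 Ω

Final answer: I_n = 0.45 A, R_n = 19.61 Ω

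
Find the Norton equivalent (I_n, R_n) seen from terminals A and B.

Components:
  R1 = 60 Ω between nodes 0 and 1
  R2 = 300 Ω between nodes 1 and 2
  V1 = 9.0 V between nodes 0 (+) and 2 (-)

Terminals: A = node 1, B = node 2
Find the Thévenin equivalent first; then I_n = V_th/R_th and R_n = R_th.
Step 1 — V_th is the open-circuit voltage V_A - V_B (nothing connected across the terminals).
Nodal analysis, taking node 2 as the 0 V reference.
Source V1 fixes V_0 = 9 V.
KCL at each unknown node (sum of currents leaving = 0; resistances in Ω):
  Node 1: (V_1 - 9)/60 + (V_1 - 0)/300 = 0
Collecting terms: 0.02 × V_1 = 0.15  =>  V_1 = 7.5 V
V_th = V_1 - V_2 = 7.5 - 0 = 7.5 V
Step 2 — R_th: zero the source — replace V1 by a short circuit (node 2 merges into node 0) — and find the resistance seen between A (node 1) and B (node 0).
Reduce the network between node 1 (A) and node 0 (B) by series/parallel combination:
  Rp1 = R1 ‖ R2 (parallel, both between nodes 0 and 1) = 1/(1/60 + 1/300) = 50 Ω
R_th = 50 Ω
I_n = V_th/R_th = 7.5/50 = 0.15 A, and R_n = R_th = 50 Ω

Final answer: I_n = 0.15 A, R_n = 50 Ω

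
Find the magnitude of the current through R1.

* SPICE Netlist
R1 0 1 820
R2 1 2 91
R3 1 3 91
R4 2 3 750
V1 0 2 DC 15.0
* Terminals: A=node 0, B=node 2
Nodal analysis, taking node 2 as the 0 V reference.
Source V1 fixes V_0 = 15 V.
KCL at each unknown node (sum of currents leaving = 0; resistances in Ω):
  Node 1: (V_1 - 15)/820 + (V_1 - 0)/91 + (V_1 - V_3)/91 = 0
  Node 3: (V_3 - V_1)/91 + (V_3 - 0)/750 = 0
Collecting terms (coefficients in siemens):
  0.0232·V_1 - 0.01099·V_3 = 0.01829
  0.01232·V_3 - 0.01099·V_1 = 0
Determinant D = (0.0232)(0.01232) - (-0.01099)(-0.01099) = 0.0001651
V_1 = [(0.01829)(0.01232) - (-0.01099)(0)]/D = 1.365 V
V_3 = [(0.0232)(0) - (0.01829)(-0.01099)]/D = 1.218 V
I_R1 = (V_0 - V_1)/R1 = (15 - 1.365)/820 = 0.01663 A
|I_R1| = 0.01663 A

Final answer: |I_R1| = 0.01663 A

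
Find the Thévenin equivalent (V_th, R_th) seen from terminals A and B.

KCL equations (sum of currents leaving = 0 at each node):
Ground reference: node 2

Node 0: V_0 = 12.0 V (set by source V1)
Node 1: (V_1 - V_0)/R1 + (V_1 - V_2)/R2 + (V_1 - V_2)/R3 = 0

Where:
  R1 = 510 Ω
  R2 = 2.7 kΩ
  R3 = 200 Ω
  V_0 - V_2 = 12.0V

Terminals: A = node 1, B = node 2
Step 1 — V_th is the open-circuit voltage V_A - V_B (nothing connected across the terminals).
Nodal analysis, taking node 2 as the 0 V reference.
Source V1 fixes V_0 = 12 V.
KCL at each unknown node (sum of currents leaving = 0; resistances in Ω):
  Node 1: (V_1 - 12)/510 + (V_1 - 0)/2700 + (V_1 - 0)/200 = 0
Collecting terms: 0.007331 × V_1 = 0.02353  =>  V_1 = 3.21 V
V_th = V_1 - V_2 = 3.21 - 0 = 3.21 V
Step 2 — R_th: zero the source — replace V1 by a short circuit (node 2 merges into node 0) — and find the resistance seen between A (node 1) and B (node 0).
Reduce the network between node 1 (A) and node 0 (B) by series/parallel combination:
  Rp1 = R1 ‖ R2 ‖ R3 (parallel, all between nodes 0 and 1) = 1/(1/510 + 1/2700 + 1/200) = 136.4 Ω
R_th = 136.4 Ω

Final answer: V_th = 3.21 V, R_th = 136.4 Ω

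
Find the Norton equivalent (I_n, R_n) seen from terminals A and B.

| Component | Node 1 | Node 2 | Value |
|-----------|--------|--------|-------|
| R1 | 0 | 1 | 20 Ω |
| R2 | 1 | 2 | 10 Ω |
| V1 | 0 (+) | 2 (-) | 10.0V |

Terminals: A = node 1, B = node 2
Find the Thévenin equivalent first; then I_n = V_th/R_th and R_n = R_th.
Step 1 — V_th is the open-circuit voltage V_A - V_B (nothing connected across the terminals).
Nodal analysis, taking node 2 as the 0 V reference.
Source V1 fixes V_0 = 10 V.
KCL at each unknown node (sum of currents leaving = 0; resistances in Ω):
  Node 1: (V_1 - 10)/20 + (V_1 - 0)/10 = 0
Collecting terms: 0.15 × V_1 = 0.5  =>  V_1 = 3.333 V
V_th = V_1 - V_2 = 3.333 - 0 = 3.333 V
Step 2 — R_th: zero the source — replace V1 by a short circuit (node 2 merges into node 0) — and find the resistance seen between A (node 1) and B (node 0).
Reduce the network between node 1 (A) and node 0 (B) by series/parallel combination:
  Rp1 = R1 ‖ R2 (parallel, both between nodes 0 and 1) = 1/(1/20 + 1/10) = 6.667 Ω
R_th = 6.667 Ω
I_n = V_th/R_th = 3.333/6.667 = 0.5 A, and R_n = R_th = 6.667 Ω

Final answer: I_n = 0.5 A, R_n = 6.667 Ω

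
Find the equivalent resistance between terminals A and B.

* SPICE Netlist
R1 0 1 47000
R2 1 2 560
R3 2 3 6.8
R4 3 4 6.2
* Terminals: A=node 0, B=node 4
Reduce the network between node 0 (A) and node 4 (B) by series/parallel combination:
  Rs1 = R1 + R2 (series, joined only at node 1) = 47000 + 560 = 47560 Ω
  Rs2 = R3 + Rs1 (series, joined only at node 2) = 6.8 + 47560 = 47570 Ω
  Rs3 = R4 + Rs2 (series, joined only at node 3) = 6.2 + 47570 = 47570 Ω
R_eq = 47.57 kΩ

Final answer: 47.57 kΩ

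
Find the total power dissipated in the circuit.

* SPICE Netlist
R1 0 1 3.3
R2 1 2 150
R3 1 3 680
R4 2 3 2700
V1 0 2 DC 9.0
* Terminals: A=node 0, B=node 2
Nodal analysis, taking node 2 as the 0 V reference.
Source V1 fixes V_0 = 9 V.
KCL at each unknown node (sum of currents leaving = 0; resistances in Ω):
  Node 1: (V_1 - 9)/3.3 + (V_1 - 0)/150 + (V_1 - V_3)/680 = 0
  Node 3: (V_3 - V_1)/680 + (V_3 - 0)/2700 = 0
Collecting terms (coefficients in siemens):
  0.3112·V_1 - 0.001471·V_3 = 2.727
  0.001841·V_3 - 0.001471·V_1 = 0
Determinant D = (0.3112)(0.001841) - (-0.001471)(-0.001471) = 0.0005707
V_1 = [(2.727)(0.001841) - (-0.001471)(0)]/D = 8.798 V
V_3 = [(0.3112)(0) - (2.727)(-0.001471)]/D = 7.028 V
Power in each resistor, P = (ΔV)²/R:
  P_R1 = (9 - 8.798)²/3.3 = 0.01238 W
  P_R2 = (8.798 - 0)²/150 = 0.516 W
  P_R3 = (8.798 - 7.028)²/680 = 0.004607 W
  P_R4 = (0 - 7.028)²/2700 = 0.01829 W
P_total = P_R1 + P_R2 + P_R3 + P_R4 = 0.5513 W

Final answer: 0.5513 W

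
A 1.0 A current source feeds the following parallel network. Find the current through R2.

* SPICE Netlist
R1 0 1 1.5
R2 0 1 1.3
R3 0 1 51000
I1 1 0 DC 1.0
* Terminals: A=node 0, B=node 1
All resistors sit directly between nodes 0 and 1, so they are in parallel and share one voltage V; the full source current 1 A splits among them.
1/R_par = 1/1.5 + 1/1.3 + 1/51000 = 1.436 S  =>  R_par = 0.6964 Ω
V = I × R_par = 1 × 0.6964 = 0.6964 V
I_R2 = V/R2 = 0.6964/1.3 = 0.5357 A

Final answer: 0.5357 A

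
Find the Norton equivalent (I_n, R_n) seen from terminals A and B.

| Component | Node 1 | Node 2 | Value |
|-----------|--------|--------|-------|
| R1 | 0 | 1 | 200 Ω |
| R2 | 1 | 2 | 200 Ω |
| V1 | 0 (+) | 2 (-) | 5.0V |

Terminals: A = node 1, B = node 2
Find the Thévenin equivalent first; then I_n = V_th/R_th and R_n = R_th.
Step 1 — V_th is the open-circuit voltage V_A - V_B (nothing connected across the terminals).
Nodal analysis, taking node 2 as the 0 V reference.
Source V1 fixes V_0 = 5 V.
KCL at each unknown node (sum of currents leaving = 0; resistances in Ω):
  Node 1: (V_1 - 5)/200 + (V_1 - 0)/200 = 0
Collecting terms: 0.01 × V_1 = 0.025  =>  V_1 = 2.5 V
V_th = V_1 - V_2 = 2.5 - 0 = 2.5 V
Step 2 — R_th: zero the source — replace V1 by a short circuit (node 2 merges into node 0) — and find the resistance seen between A (node 1) and B (node 0).
Reduce the network between node 1 (A) and node 0 (B) by series/parallel combination:
  Rp1 = R1 ‖ R2 (parallel, both between nodes 0 and 1) = 1/(1/200 + 1/200) = 100 Ω
R_th = 100 Ω
I_n = V_th/R_th = 2.5/100 = 0.025 A, and R_n = R_th = 100 Ω

Final answer: I_n = 0.025 A, R_n = 100 Ω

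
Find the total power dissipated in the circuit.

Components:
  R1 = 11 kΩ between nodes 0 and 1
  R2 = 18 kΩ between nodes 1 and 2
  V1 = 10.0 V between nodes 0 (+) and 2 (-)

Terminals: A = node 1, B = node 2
Nodal analysis, taking node 2 as the 0 V reference.
Source V1 fixes V_0 = 10 V.
KCL at each unknown node (sum of currents leaving = 0; resistances in Ω):
  Node 1: (V_1 - 10)/11000 + (V_1 - 0)/18000 = 0
Collecting terms: 0.0001465 × V_1 = 0.0009091  =>  V_1 = 6.207 V
Power in each resistor, P = (ΔV)²/R:
  P_R1 = (10 - 6.207)²/11000 = 0.001308 W
  P_R2 = (6.207 - 0)²/18000 = 0.00214 W
P_total = P_R1 + P_R2 = 0.003448 W

Final answer: 0.003448 W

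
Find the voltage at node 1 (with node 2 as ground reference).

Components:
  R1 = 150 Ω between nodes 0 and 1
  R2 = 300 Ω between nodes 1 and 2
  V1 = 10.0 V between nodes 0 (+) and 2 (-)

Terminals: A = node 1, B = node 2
Nodal analysis, taking node 2 as the 0 V reference.
Source V1 fixes V_0 = 10 V.
KCL at each unknown node (sum of currents leaving = 0; resistances in Ω):
  Node 1: (V_1 - 10)/150 + (V_1 - 0)/300 = 0
Collecting terms: 0.01 × V_1 = 0.06667  =>  V_1 = 6.667 V
The requested potential is V_1 = 6.667 V.

Final answer: V_1 = 6.667 V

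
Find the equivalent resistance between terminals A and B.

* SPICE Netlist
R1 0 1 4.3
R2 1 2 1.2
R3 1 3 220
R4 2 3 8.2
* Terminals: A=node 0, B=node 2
Reduce the network between node 0 (A) and node 2 (B) by series/parallel combination:
  Rs1 = R3 + R4 (series, joined only at node 3) = 220 + 8.2 = 228.2 Ω
  Rp1 = R2 ‖ Rs1 (parallel, both between nodes 1 and 2) = 1/(1/1.2 + 1/228.2) = 1.194 Ω
  Rs2 = R1 + Rp1 (series, joined only at node 1) = 4.3 + 1.194 = 5.494 Ω
R_eq = 5.494 Ω

Final answer: 5.494 Ω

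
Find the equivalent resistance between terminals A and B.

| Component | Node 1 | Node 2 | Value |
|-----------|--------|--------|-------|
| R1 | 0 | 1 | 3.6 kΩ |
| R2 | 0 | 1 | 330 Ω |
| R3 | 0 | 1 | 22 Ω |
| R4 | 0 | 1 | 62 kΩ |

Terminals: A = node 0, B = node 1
Reduce the network between node 0 (A) and node 1 (B) by series/parallel combination:
  Rp1 = R1 ‖ R2 ‖ R3 ‖ R4 (parallel, all between nodes 0 and 1) = 1/(1/3600 + 1/330 + 1/22 + 1/62000) = 20.5 Ω
R_eq = 20.5 Ω

Final answer: 20.5 Ω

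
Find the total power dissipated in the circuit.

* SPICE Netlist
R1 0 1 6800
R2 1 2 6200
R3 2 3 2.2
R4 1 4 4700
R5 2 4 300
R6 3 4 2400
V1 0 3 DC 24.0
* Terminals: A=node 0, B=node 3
Nodal analysis, taking node 3 as the 0 V reference.
Source V1 fixes V_0 = 24 V.
KCL at each unknown node (sum of currents leaving = 0; resistances in Ω):
  Node 1: (V_1 - 24)/6800 + (V_1 - V_2)/6200 + (V_1 - V_4)/4700 = 0
  Node 2: (V_2 - V_1)/6200 + (V_2 - 0)/2.2 + (V_2 - V_4)/300 = 0
  Node 4: (V_4 - V_1)/4700 + (V_4 - V_2)/300 + (V_4 - 0)/2400 = 0
Collecting terms (coefficients in siemens):
  0.0005211·V_1 - 0.0001613·V_2 - 0.0002128·V_4 = 0.003529
  0.458·V_2 - 0.0001613·V_1 - 0.003333·V_4 = 0
  0.003963·V_4 - 0.0002128·V_1 - 0.003333·V_2 = 0
Solving these 3 simultaneous equations (Gaussian elimination) gives:
  V_1 = 6.928 V, V_2 = 0.005178 V, V_4 = 0.3763 V
Power in each resistor, P = (ΔV)²/R:
  P_R1 = (24 - 6.928)²/6800 = 0.04286 W
  P_R2 = (6.928 - 0.005178)²/6200 = 0.00773 W
  P_R3 = (0.005178 - 0)²/2.2 = 0.00001219 W
  P_R4 = (6.928 - 0.3763)²/4700 = 0.009133 W
  P_R5 = (0.005178 - 0.3763)²/300 = 0.0004592 W
  P_R6 = (0 - 0.3763)²/2400 = 0.00005901 W
P_total = P_R1 + P_R2 + P_R3 + P_R4 + P_R5 + P_R6 = 0.06025 W

Final answer: 0.06025 W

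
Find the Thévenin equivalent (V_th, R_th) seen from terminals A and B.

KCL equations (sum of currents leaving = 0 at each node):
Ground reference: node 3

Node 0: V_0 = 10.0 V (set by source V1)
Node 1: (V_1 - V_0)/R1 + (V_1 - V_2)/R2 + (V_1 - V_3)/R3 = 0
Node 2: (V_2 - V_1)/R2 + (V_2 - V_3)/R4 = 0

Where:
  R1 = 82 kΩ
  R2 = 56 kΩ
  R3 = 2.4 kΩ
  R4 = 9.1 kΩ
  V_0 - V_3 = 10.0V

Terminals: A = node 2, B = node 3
Step 1 — V_th is the open-circuit voltage V_A - V_B (nothing connected across the terminals).
Nodal analysis, taking node 3 as the 0 V reference.
Source V1 fixes V_0 = 10 V.
KCL at each unknown node (sum of currents leaving = 0; resistances in Ω):
  Node 1: (V_1 - 10)/82000 + (V_1 - V_2)/56000 + (V_1 - 0)/2400 = 0
  Node 2: (V_2 - V_1)/56000 + (V_2 - 0)/9100 = 0
Collecting terms (coefficients in siemens):
  0.0004467·V_1 - 0.00001786·V_2 = 0.000122
  0.0001277·V_2 - 0.00001786·V_1 = 0
Determinant D = (0.0004467)(0.0001277) - (-0.00001786)(-0.00001786) = 0.00000005675
V_1 = [(0.000122)(0.0001277) - (-0.00001786)(0)]/D = 0.2745 V
V_2 = [(0.0004467)(0) - (0.000122)(-0.00001786)]/D = 0.03837 V
V_th = V_2 - V_3 = 0.03837 - 0 = 0.03837 V
Step 2 — R_th: zero the source — replace V1 by a short circuit (node 3 merges into node 0) — and find the resistance seen between A (node 2) and B (node 0).
Reduce the network between node 2 (A) and node 0 (B) by series/parallel combination:
  Rp1 = R1 ‖ R3 (parallel, both between nodes 0 and 1) = 1/(1/82000 + 1/2400) = 2332 Ω
  Rs1 = R2 + Rp1 (series, joined only at node 1) = 56000 + 2332 = 58330 Ω
  Rp2 = R4 ‖ Rs1 (parallel, both between nodes 0 and 2) = 1/(1/9100 + 1/58330) = 7872 Ω
R_th = 7.872 kΩ

Final answer: V_th = 0.03837 V, R_th = 7.872 kΩ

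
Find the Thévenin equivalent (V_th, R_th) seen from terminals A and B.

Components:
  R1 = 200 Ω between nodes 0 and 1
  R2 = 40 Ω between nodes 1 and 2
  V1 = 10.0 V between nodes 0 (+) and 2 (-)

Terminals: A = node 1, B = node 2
Step 1 — V_th is the open-circuit voltage V_A - V_B (nothing connected across the terminals).
Nodal analysis, taking node 2 as the 0 V reference.
Source V1 fixes V_0 = 10 V.
KCL at each unknown node (sum of currents leaving = 0; resistances in Ω):
  Node 1: (V_1 - 10)/200 + (V_1 - 0)/40 = 0
Collecting terms: 0.03 × V_1 = 0.05  =>  V_1 = 1.667 V
V_th = V_1 - V_2 = 1.667 - 0 = 1.667 V
Step 2 — R_th: zero the source — replace V1 by a short circuit (node 2 merges into node 0) — and find the resistance seen between A (node 1) and B (node 0).
Reduce the network between node 1 (A) and node 0 (B) by series/parallel combination:
  Rp1 = R1 ‖ R2 (parallel, both between nodes 0 and 1) = 1/(1/200 + 1/40) = 33.33 Ω
R_th = 33.33 Ω

Final answer: V_th = 1.667 V, R_th = 33.33 Ω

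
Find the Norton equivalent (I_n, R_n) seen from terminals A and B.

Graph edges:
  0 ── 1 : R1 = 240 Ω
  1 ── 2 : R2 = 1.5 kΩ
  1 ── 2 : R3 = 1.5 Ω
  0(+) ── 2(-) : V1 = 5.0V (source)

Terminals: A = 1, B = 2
Find the Thévenin equivalent first; then I_n = V_th/R_th and R_n = R_th.
Step 1 — V_th is the open-circuit voltage V_A - V_B (nothing connected across the terminals).
Nodal analysis, taking node 2 as the 0 V reference.
Source V1 fixes V_0 = 5 V.
KCL at each unknown node (sum of currents leaving = 0; resistances in Ω):
  Node 1: (V_1 - 5)/240 + (V_1 - 0)/1500 + (V_1 - 0)/1.5 = 0
Collecting terms: 0.6715 × V_1 = 0.02083  =>  V_1 = 0.03103 V
V_th = V_1 - V_2 = 0.03103 - 0 = 0.03103 V
Step 2 — R_th: zero the source — replace V1 by a short circuit (node 2 merges into node 0) — and find the resistance seen between A (node 1) and B (node 0).
Reduce the network between node 1 (A) and node 0 (B) by series/parallel combination:
  Rp1 = R1 ‖ R2 ‖ R3 (parallel, all between nodes 0 and 1) = 1/(1/240 + 1/1500 + 1/1.5) = 1.489 Ω
R_th = 1.489 Ω
I_n = V_th/R_th = 0.03103/1.489 = 0.02083 A, and R_n = R_th = 1.489 Ω

Final answer: I_n = 0.02083 A, R_n = 1.489 Ω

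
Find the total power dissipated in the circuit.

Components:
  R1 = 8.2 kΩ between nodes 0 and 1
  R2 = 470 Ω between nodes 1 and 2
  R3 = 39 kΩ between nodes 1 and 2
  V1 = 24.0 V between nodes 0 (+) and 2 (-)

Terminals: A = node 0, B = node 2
Nodal analysis, taking node 2 as the 0 V reference.
Source V1 fixes V_0 = 24 V.
KCL at each unknown node (sum of currents leaving = 0; resistances in Ω):
  Node 1: (V_1 - 24)/8200 + (V_1 - 0)/470 + (V_1 - 0)/39000 = 0
Collecting terms: 0.002275 × V_1 = 0.002927  =>  V_1 = 1.286 V
Power in each resistor, P = (ΔV)²/R:
  P_R1 = (24 - 1.286)²/8200 = 0.06292 W
  P_R2 = (1.286 - 0)²/470 = 0.003521 W
  P_R3 = (1.286 - 0)²/39000 = 0.00004243 W
P_total = P_R1 + P_R2 + P_R3 = 0.06648 W

Final answer: 0.06648 W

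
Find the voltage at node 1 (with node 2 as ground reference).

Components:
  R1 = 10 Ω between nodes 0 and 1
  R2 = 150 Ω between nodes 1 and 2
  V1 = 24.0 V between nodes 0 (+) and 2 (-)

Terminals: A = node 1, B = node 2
Nodal analysis, taking node 2 as the 0 V reference.
Source V1 fixes V_0 = 24 V.
KCL at each unknown node (sum of currents leaving = 0; resistances in Ω):
  Node 1: (V_1 - 24)/10 + (V_1 - 0)/150 = 0
Collecting terms: 0.1067 × V_1 = 2.4  =>  V_1 = 22.5 V
The requested potential is V_1 = 22.5 V.

Final answer: V_1 = 22.5 V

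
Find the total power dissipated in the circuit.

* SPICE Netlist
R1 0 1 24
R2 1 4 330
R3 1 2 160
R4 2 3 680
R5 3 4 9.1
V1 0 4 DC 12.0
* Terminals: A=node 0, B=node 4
Nodal analysis, taking node 4 as the 0 V reference.
Source V1 fixes V_0 = 12 V.
KCL at each unknown node (sum of currents leaving = 0; resistances in Ω):
  Node 1: (V_1 - 12)/24 + (V_1 - 0)/330 + (V_1 - V_2)/160 = 0
  Node 2: (V_2 - V_1)/160 + (V_2 - V_3)/680 = 0
  Node 3: (V_3 - V_2)/680 + (V_3 - 0)/9.1 = 0
Collecting terms (coefficients in siemens):
  0.05095·V_1 - 0.00625·V_2 = 0.5
  0.007721·V_2 - 0.00625·V_1 - 0.001471·V_3 = 0
  0.1114·V_3 - 0.001471·V_2 = 0
Solving these 3 simultaneous equations (Gaussian elimination) gives:
  V_1 = 10.9 V, V_2 = 8.845 V, V_3 = 0.1168 V
Power in each resistor, P = (ΔV)²/R:
  P_R1 = (12 - 10.9)²/24 = 0.05048 W
  P_R2 = (10.9 - 0)²/330 = 0.36 W
  P_R3 = (10.9 - 8.845)²/160 = 0.02636 W
  P_R4 = (8.845 - 0.1168)²/680 = 0.112 W
  P_R5 = (0.1168 - 0)²/9.1 = 0.001499 W
P_total = P_R1 + P_R2 + P_R3 + P_R4 + P_R5 = 0.5504 W

Final answer: 0.5504 W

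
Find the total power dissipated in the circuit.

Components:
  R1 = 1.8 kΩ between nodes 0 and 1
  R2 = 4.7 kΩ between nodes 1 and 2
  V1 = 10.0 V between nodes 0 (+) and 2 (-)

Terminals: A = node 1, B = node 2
Nodal analysis, taking node 2 as the 0 V reference.
Source V1 fixes V_0 = 10 V.
KCL at each unknown node (sum of currents leaving = 0; resistances in Ω):
  Node 1: (V_1 - 10)/1800 + (V_1 - 0)/4700 = 0
Collecting terms: 0.0007683 × V_1 = 0.005556  =>  V_1 = 7.231 V
Power in each resistor, P = (ΔV)²/R:
  P_R1 = (10 - 7.231)²/1800 = 0.00426 W
  P_R2 = (7.231 - 0)²/4700 = 0.01112 W
P_total = P_R1 + P_R2 = 0.01538 W

Final answer: 0.01538 W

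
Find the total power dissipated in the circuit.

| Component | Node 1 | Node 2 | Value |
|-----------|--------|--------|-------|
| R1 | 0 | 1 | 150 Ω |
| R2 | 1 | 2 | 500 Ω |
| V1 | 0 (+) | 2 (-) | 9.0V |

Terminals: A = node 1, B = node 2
Nodal analysis, taking node 2 as the 0 V reference.
Source V1 fixes V_0 = 9 V.
KCL at each unknown node (sum of currents leaving = 0; resistances in Ω):
  Node 1: (V_1 - 9)/150 + (V_1 - 0)/500 = 0
Collecting terms: 0.008667 × V_1 = 0.06  =>  V_1 = 6.923 V
Power in each resistor, P = (ΔV)²/R:
  P_R1 = (9 - 6.923)²/150 = 0.02876 W
  P_R2 = (6.923 - 0)²/500 = 0.09586 W
P_total = P_R1 + P_R2 = 0.1246 W

Final answer: 0.1246 W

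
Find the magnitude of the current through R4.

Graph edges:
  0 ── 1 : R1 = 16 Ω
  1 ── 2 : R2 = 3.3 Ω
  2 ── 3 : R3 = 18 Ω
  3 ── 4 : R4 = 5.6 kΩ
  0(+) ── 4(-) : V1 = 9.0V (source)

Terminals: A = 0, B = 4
Nodal analysis, taking node 4 as the 0 V reference.
Source V1 fixes V_0 = 9 V.
KCL at each unknown node (sum of currents leaving = 0; resistances in Ω):
  Node 1: (V_1 - 9)/16 + (V_1 - V_2)/3.3 = 0
  Node 2: (V_2 - V_1)/3.3 + (V_2 - V_3)/18 = 0
  Node 3: (V_3 - V_2)/18 + (V_3 - 0)/5600 = 0
Collecting terms (coefficients in siemens):
  0.3655·V_1 - 0.303·V_2 = 0.5625
  0.3586·V_2 - 0.303·V_1 - 0.05556·V_3 = 0
  0.05573·V_3 - 0.05556·V_2 = 0
Solving these 3 simultaneous equations (Gaussian elimination) gives:
  V_1 = 8.974 V, V_2 = 8.969 V, V_3 = 8.94 V
I_R4 = (V_3 - V_4)/R4 = (8.94 - 0)/5600 = 0.001597 A
|I_R4| = 0.001597 A

Final answer: |I_R4| = 0.001597 A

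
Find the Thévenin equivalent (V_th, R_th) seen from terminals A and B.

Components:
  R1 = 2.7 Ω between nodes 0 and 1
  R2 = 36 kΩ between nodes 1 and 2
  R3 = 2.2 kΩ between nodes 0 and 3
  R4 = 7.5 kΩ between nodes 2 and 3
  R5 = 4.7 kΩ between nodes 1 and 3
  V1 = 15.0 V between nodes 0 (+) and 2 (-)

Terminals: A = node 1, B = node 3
Step 1 — V_th is the open-circuit voltage V_A - V_B (nothing connected across the terminals).
Nodal analysis, taking node 2 as the 0 V reference.
Source V1 fixes V_0 = 15 V.
KCL at each unknown node (sum of currents leaving = 0; resistances in Ω):
  Node 1: (V_1 - 15)/2.7 + (V_1 - 0)/36000 + (V_1 - V_3)/4700 = 0
  Node 3: (V_3 - 15)/2200 + (V_3 - 0)/7500 + (V_3 - V_1)/4700 = 0
Collecting terms (coefficients in siemens):
  0.3706·V_1 - 0.0002128·V_3 = 5.556
  0.0008006·V_3 - 0.0002128·V_1 = 0.006818
Determinant D = (0.3706)(0.0008006) - (-0.0002128)(-0.0002128) = 0.0002967
V_1 = [(5.556)(0.0008006) - (-0.0002128)(0.006818)]/D = 15 V
V_3 = [(0.3706)(0.006818) - (5.556)(-0.0002128)]/D = 12.5 V
V_th = V_1 - V_3 = 15 - 12.5 = 2.496 V
Step 2 — R_th: zero the source — replace V1 by a short circuit (node 2 merges into node 0) — and find the resistance seen between A (node 1) and B (node 3).
Reduce the network between node 1 (A) and node 3 (B) by series/parallel combination:
  Rp1 = R1 ‖ R2 (parallel, both between nodes 0 and 1) = 1/(1/2.7 + 1/36000) = 2.7 Ω
  Rp2 = R3 ‖ R4 (parallel, both between nodes 0 and 3) = 1/(1/2200 + 1/7500) = 1701 Ω
  Rs1 = Rp1 + Rp2 (series, joined only at node 0) = 2.7 + 1701 = 1704 Ω
  Rp3 = R5 ‖ Rs1 (parallel, both between nodes 1 and 3) = 1/(1/4700 + 1/1704) = 1250 Ω
R_th = 1.25 kΩ

Final answer: V_th = 2.496 V, R_th = 1.25 kΩ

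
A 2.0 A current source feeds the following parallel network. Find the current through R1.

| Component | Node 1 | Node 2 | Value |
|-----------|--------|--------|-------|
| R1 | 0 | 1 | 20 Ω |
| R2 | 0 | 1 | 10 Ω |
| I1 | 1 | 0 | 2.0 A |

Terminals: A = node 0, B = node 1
All resistors sit directly between nodes 0 and 1, so they are in parallel and share one voltage V; the full source current 2 A splits among them.
1/R_par = 1/20 + 1/10 = 0.15 S  =>  R_par = 6.667 Ω
V = I × R_par = 2 × 6.667 = 13.33 V
I_R1 = V/R1 = 13.33/20 = 0.6667 A

Final answer: 0.6667 A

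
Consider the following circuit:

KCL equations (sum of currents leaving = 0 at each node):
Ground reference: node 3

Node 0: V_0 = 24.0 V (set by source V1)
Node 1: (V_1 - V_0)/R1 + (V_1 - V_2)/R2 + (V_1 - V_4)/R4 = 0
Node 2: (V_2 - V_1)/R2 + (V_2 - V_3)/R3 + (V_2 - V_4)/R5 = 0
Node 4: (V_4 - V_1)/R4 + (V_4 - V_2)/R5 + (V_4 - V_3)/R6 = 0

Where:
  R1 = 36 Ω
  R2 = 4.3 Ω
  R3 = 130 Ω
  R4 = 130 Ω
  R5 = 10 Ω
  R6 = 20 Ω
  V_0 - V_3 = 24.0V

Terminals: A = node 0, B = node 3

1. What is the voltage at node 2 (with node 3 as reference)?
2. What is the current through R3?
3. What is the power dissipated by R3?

Nodal analysis, taking node 3 as the 0 V reference.
Source V1 fixes V_0 = 24 V.
KCL at each unknown node (sum of currents leaving = 0; resistances in Ω):
  Node 1: (V_1 - 24)/36 + (V_1 - V_2)/4.3 + (V_1 - V_4)/130 = 0
  Node 2: (V_2 - V_1)/4.3 + (V_2 - 0)/130 + (V_2 - V_4)/10 = 0
  Node 4: (V_4 - V_1)/130 + (V_4 - V_2)/10 + (V_4 - 0)/20 = 0
Collecting terms (coefficients in siemens):
  0.268·V_1 - 0.2326·V_2 - 0.007692·V_4 = 0.6667
  0.3403·V_2 - 0.2326·V_1 - 0.1·V_4 = 0
  0.1577·V_4 - 0.007692·V_1 - 0.1·V_2 = 0
Solving these 3 simultaneous equations (Gaussian elimination) gives:
  V_1 = 10.42 V, V_2 = 8.933 V, V_4 = 6.173 V
Part 1:
  Read off the nodal solution: V_2 = 8.933 V
Part 2:
  I_R3 = (V_2 - V_3)/R3 = (8.933 - 0)/130 = 0.06871 A
  Magnitude: I_R3 = 0.06871 A
Part 3:
  I_R3 = (V_2 - V_3)/R3 = (8.933 - 0)/130 = 0.06871 A
  P_R3 = I_R3² × R3 = (0.06871)² × 130 = 0.6138 W

Final answers:
1. V_2 = 8.933 V
2. I_R3 = 0.06871 A
3. P_R3 = 0.6138 W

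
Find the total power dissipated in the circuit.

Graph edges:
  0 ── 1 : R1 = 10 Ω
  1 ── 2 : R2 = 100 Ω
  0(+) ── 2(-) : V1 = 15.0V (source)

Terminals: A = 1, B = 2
Nodal analysis, taking node 2 as the 0 V reference.
Source V1 fixes V_0 = 15 V.
KCL at each unknown node (sum of currents leaving = 0; resistances in Ω):
  Node 1: (V_1 - 15)/10 + (V_1 - 0)/100 = 0
Collecting terms: 0.11 × V_1 = 1.5  =>  V_1 = 13.64 V
Power in each resistor, P = (ΔV)²/R:
  P_R1 = (15 - 13.64)²/10 = 0.186 W
  P_R2 = (13.64 - 0)²/100 = 1.86 W
P_total = P_R1 + P_R2 = 2.045 W

Final answer: 2.045 W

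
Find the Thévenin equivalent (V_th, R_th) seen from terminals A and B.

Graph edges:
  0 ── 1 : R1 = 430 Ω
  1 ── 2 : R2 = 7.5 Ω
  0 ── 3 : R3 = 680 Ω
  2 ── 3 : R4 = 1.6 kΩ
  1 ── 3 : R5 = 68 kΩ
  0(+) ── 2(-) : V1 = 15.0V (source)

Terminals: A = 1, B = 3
Step 1 — V_th is the open-circuit voltage V_A - V_B (nothing connected across the terminals).
Nodal analysis, taking node 2 as the 0 V reference.
Source V1 fixes V_0 = 15 V.
KCL at each unknown node (sum of currents leaving = 0; resistances in Ω):
  Node 1: (V_1 - 15)/430 + (V_1 - 0)/7.5 + (V_1 - V_3)/68000 = 0
  Node 3: (V_3 - 15)/680 + (V_3 - 0)/1600 + (V_3 - V_1)/68000 = 0
Collecting terms (coefficients in siemens):
  0.1357·V_1 - 0.00001471·V_3 = 0.03488
  0.00211·V_3 - 0.00001471·V_1 = 0.02206
Determinant D = (0.1357)(0.00211) - (-0.00001471)(-0.00001471) = 0.0002863
V_1 = [(0.03488)(0.00211) - (-0.00001471)(0.02206)]/D = 0.2582 V
V_3 = [(0.1357)(0.02206) - (0.03488)(-0.00001471)]/D = 10.45 V
V_th = V_1 - V_3 = 0.2582 - 10.45 = -10.2 V
Step 2 — R_th: zero the source — replace V1 by a short circuit (node 2 merges into node 0) — and find the resistance seen between A (node 1) and B (node 3).
Reduce the network between node 1 (A) and node 3 (B) by series/parallel combination:
  Rp1 = R1 ‖ R2 (parallel, both between nodes 0 and 1) = 1/(1/430 + 1/7.5) = 7.371 Ω
  Rp2 = R3 ‖ R4 (parallel, both between nodes 0 and 3) = 1/(1/680 + 1/1600) = 477.2 Ω
  Rs1 = Rp1 + Rp2 (series, joined only at node 0) = 7.371 + 477.2 = 484.6 Ω
  Rp3 = R5 ‖ Rs1 (parallel, both between nodes 1 and 3) = 1/(1/68000 + 1/484.6) = 481.1 Ω
R_th = 481.1 Ω

Final answer: V_th = -10.2 V, R_th = 481.1 Ω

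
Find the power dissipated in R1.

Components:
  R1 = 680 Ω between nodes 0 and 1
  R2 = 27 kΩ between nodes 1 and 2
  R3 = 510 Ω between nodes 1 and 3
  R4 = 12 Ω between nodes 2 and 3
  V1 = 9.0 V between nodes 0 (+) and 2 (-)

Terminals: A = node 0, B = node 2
Nodal analysis, taking node 2 as the 0 V reference.
Source V1 fixes V_0 = 9 V.
KCL at each unknown node (sum of currents leaving = 0; resistances in Ω):
  Node 1: (V_1 - 9)/680 + (V_1 - 0)/27000 + (V_1 - V_3)/510 = 0
  Node 3: (V_3 - V_1)/510 + (V_3 - 0)/12 = 0
Collecting terms (coefficients in siemens):
  0.003468·V_1 - 0.001961·V_3 = 0.01324
  0.08529·V_3 - 0.001961·V_1 = 0
Determinant D = (0.003468)(0.08529) - (-0.001961)(-0.001961) = 0.000292
V_1 = [(0.01324)(0.08529) - (-0.001961)(0)]/D = 3.866 V
V_3 = [(0.003468)(0) - (0.01324)(-0.001961)]/D = 0.08888 V
I_R1 = (V_0 - V_1)/R1 = (9 - 3.866)/680 = 0.00755 A
P_R1 = I_R1² × R1 = (0.00755)² × 680 = 0.03876 W

Final answer: 0.03876 W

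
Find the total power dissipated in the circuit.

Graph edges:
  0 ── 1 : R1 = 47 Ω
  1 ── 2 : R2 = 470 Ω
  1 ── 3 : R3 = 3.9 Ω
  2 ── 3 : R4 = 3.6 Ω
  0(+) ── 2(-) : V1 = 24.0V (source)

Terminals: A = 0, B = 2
Nodal analysis, taking node 2 as the 0 V reference.
Source V1 fixes V_0 = 24 V.
KCL at each unknown node (sum of currents leaving = 0; resistances in Ω):
  Node 1: (V_1 - 24)/47 + (V_1 - 0)/470 + (V_1 - V_3)/3.9 = 0
  Node 3: (V_3 - V_1)/3.9 + (V_3 - 0)/3.6 = 0
Collecting terms (coefficients in siemens):
  0.2798·V_1 - 0.2564·V_3 = 0.5106
  0.5342·V_3 - 0.2564·V_1 = 0
Determinant D = (0.2798)(0.5342) - (-0.2564)(-0.2564) = 0.08373
V_1 = [(0.5106)(0.5342) - (-0.2564)(0)]/D = 3.258 V
V_3 = [(0.2798)(0) - (0.5106)(-0.2564)]/D = 1.564 V
Power in each resistor, P = (ΔV)²/R:
  P_R1 = (24 - 3.258)²/47 = 9.154 W
  P_R2 = (3.258 - 0)²/470 = 0.02258 W
  P_R3 = (3.258 - 1.564)²/3.9 = 0.7359 W
  P_R4 = (0 - 1.564)²/3.6 = 0.6793 W
P_total = P_R1 + P_R2 + P_R3 + P_R4 = 10.59 W

Final answer: 10.59 W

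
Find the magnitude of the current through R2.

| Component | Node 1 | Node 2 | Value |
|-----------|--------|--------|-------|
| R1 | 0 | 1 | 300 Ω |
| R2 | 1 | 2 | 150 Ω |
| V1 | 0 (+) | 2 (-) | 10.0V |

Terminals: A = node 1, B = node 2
Nodal analysis, taking node 2 as the 0 V reference.
Source V1 fixes V_0 = 10 V.
KCL at each unknown node (sum of currents leaving = 0; resistances in Ω):
  Node 1: (V_1 - 10)/300 + (V_1 - 0)/150 = 0
Collecting terms: 0.01 × V_1 = 0.03333  =>  V_1 = 3.333 V
I_R2 = (V_1 - V_2)/R2 = (3.333 - 0)/150 = 0.02222 A
|I_R2| = 0.02222 A

Final answer: |I_R2| = 0.02222 A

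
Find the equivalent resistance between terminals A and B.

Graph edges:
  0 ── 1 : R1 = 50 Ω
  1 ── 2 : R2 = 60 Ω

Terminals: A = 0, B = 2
Reduce the network between node 0 (A) and node 2 (B) by series/parallel combination:
  Rs1 = R1 + R2 (series, joined only at node 1) = 50 + 60 = 110 Ω
R_eq = 110 Ω

Final answer: 110 Ω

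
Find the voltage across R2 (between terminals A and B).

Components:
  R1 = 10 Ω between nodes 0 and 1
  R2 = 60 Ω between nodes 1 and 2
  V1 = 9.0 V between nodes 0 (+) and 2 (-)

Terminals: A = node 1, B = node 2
R1 and R2 are in series across V1 (node 0 → node 1 → node 2), and the output A–B is taken across R2, so this is a voltage divider.
Series current: I = V1/(R1 + R2) = 9/(10 + 60) = 9/70 = 0.1286 A
V_R2 = I × R2 = V1 × R2/(R1 + R2) = 9 × 60/70 = 7.714 V

Final answer: 7.714 V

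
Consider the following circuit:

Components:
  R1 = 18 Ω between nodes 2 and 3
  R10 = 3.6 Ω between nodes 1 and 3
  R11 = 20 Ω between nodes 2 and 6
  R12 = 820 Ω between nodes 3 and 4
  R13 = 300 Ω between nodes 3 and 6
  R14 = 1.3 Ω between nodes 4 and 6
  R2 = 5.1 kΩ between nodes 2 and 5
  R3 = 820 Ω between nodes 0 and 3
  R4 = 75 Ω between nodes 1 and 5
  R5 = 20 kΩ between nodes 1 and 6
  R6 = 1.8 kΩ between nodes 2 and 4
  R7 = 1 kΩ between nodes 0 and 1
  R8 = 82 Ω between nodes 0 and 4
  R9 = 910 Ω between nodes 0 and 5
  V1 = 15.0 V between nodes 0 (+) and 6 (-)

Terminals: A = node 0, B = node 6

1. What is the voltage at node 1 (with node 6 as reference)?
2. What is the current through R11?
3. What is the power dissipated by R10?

Nodal analysis, taking node 6 as the 0 V reference.
Source V1 fixes V_0 = 15 V.
KCL at each unknown node (sum of currents leaving = 0; resistances in Ω):
  Node 1: (V_1 - V_5)/75 + (V_1 - 0)/20000 + (V_1 - 15)/1000 + (V_1 - V_3)/3.6 = 0
  Node 2: (V_2 - V_3)/18 + (V_2 - V_5)/5100 + (V_2 - V_4)/1800 + (V_2 - 0)/20 = 0
  Node 3: (V_3 - V_2)/18 + (V_3 - 15)/820 + (V_3 - V_1)/3.6 + (V_3 - V_4)/820 + (V_3 - 0)/300 = 0
  Node 4: (V_4 - V_2)/1800 + (V_4 - 15)/82 + (V_4 - V_3)/820 + (V_4 - 0)/1.3 = 0
  Node 5: (V_5 - V_2)/5100 + (V_5 - V_1)/75 + (V_5 - 15)/910 = 0
Collecting terms (coefficients in siemens):
  0.2922·V_1 - 0.2778·V_3 - 0.01333·V_5 = 0.015
  0.1063·V_2 - 0.05556·V_3 - 0.0005556·V_4 - 0.0001961·V_5 = 0
  0.3391·V_3 - 0.2778·V_1 - 0.05556·V_2 - 0.00122·V_4 = 0.01829
  0.7832·V_4 - 0.0005556·V_2 - 0.00122·V_3 = 0.1829
  0.01463·V_5 - 0.01333·V_1 - 0.0001961·V_2 = 0.01648
Solving these 5 simultaneous equations (Gaussian elimination) gives:
  V_1 = 1.511 V, V_2 = 0.7453 V, V_3 = 1.415 V, V_4 = 0.2363 V
  V_5 = 2.514 V
Part 1:
  Read off the nodal solution: V_1 = 1.511 V
Part 2:
  I_R11 = (V_2 - V_6)/R11 = (0.7453 - 0)/20 = 0.03726 A
  Magnitude: I_R11 = 0.03726 A
Part 3:
  I_R10 = (V_1 - V_3)/R10 = (1.511 - 1.415)/3.6 = 0.02679 A
  P_R10 = I_R10² × R10 = (0.02679)² × 3.6 = 0.002583 W

Final answers:
1. V_1 = 1.511 V
2. I_R11 = 0.03726 A
3. P_R10 = 0.002583 W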